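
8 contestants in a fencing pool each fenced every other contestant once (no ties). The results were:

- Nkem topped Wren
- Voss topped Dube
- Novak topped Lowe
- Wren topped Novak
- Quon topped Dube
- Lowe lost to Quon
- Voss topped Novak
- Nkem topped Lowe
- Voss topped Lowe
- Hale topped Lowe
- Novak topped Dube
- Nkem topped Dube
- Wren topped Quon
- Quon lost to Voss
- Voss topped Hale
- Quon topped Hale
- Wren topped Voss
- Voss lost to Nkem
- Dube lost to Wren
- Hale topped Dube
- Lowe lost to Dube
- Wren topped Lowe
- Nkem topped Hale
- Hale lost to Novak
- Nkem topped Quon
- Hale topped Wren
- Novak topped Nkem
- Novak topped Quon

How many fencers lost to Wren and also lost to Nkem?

4

Wren beat: Dube, Quon, Voss, Lowe, Novak.
Nkem beat: Dube, Quon, Voss, Lowe, Wren, Hale.
Both beat: Dube, Quon, Voss, Lowe — 4.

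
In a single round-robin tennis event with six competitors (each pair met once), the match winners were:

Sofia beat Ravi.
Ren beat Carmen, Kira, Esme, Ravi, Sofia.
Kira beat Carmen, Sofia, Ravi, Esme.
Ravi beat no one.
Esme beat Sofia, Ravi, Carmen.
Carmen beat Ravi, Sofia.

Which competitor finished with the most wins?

Win totals: Sofia 1, Kira 4, Carmen 2, Ren 5, Esme 3, Ravi 0.
Ren leads with 5 wins (next highest: 4).

Ren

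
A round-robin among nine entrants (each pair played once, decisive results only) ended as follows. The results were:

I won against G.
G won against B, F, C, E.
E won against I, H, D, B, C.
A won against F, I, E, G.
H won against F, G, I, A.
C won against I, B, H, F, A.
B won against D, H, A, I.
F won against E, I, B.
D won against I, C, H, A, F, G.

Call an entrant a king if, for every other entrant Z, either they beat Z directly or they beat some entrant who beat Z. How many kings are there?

7

A reaches everyone (king).
B reaches everyone (king).
C reaches everyone (king).
D reaches everyone (king).
E reaches everyone (king).
F reaches everyone (king).
G reaches everyone (king).
H cannot reach D in two steps.
I cannot reach A, D, H in two steps.
Kings: A, B, C, D, E, F, G — 7.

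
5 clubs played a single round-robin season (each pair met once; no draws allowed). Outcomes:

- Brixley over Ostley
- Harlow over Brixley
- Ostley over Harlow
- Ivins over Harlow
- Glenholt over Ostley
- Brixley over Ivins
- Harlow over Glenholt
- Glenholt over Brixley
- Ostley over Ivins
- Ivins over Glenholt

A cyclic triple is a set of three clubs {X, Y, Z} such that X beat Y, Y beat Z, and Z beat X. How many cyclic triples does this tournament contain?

Of the C(5,3) = 10 triples, the cyclic ones are: {Ostley, Ivins, Glenholt}; {Ostley, Glenholt, Harlow}; {Ostley, Brixley, Harlow}; {Ivins, Glenholt, Brixley}; {Ivins, Brixley, Harlow}.
That is 5.

5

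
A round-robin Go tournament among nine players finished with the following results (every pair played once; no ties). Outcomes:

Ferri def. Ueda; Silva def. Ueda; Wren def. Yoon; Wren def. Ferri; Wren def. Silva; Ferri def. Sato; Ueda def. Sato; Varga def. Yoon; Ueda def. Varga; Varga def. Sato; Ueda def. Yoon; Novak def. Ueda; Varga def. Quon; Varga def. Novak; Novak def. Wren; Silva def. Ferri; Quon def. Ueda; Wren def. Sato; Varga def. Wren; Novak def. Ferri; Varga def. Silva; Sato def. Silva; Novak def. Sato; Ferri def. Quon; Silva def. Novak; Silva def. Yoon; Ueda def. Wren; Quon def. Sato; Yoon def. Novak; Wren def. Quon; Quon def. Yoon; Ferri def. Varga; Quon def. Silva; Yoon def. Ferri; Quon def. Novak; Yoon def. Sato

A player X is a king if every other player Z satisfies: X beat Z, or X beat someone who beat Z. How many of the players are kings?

8

Novak reaches everyone (king).
Silva reaches everyone (king).
Sato cannot reach Quon, Varga, Wren in two steps.
Quon reaches everyone (king).
Yoon reaches everyone (king).
Varga reaches everyone (king).
Ueda reaches everyone (king).
Wren reaches everyone (king).
Ferri reaches everyone (king).
Kings: Novak, Silva, Quon, Yoon, Varga, Ueda, Wren, Ferri — 8.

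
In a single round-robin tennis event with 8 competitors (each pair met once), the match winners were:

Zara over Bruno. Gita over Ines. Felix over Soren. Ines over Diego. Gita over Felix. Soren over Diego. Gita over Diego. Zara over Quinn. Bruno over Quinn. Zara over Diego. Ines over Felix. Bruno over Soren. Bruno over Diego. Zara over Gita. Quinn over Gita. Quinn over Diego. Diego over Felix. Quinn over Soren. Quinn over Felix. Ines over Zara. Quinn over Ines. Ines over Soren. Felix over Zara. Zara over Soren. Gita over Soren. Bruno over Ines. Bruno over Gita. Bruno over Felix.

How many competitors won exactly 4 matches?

Win totals: Felix 2, Soren 1, Bruno 6, Quinn 5, Diego 1, Gita 4, Ines 4, Zara 5.
Exactly 4: Gita, Ines — 2 competitors.

2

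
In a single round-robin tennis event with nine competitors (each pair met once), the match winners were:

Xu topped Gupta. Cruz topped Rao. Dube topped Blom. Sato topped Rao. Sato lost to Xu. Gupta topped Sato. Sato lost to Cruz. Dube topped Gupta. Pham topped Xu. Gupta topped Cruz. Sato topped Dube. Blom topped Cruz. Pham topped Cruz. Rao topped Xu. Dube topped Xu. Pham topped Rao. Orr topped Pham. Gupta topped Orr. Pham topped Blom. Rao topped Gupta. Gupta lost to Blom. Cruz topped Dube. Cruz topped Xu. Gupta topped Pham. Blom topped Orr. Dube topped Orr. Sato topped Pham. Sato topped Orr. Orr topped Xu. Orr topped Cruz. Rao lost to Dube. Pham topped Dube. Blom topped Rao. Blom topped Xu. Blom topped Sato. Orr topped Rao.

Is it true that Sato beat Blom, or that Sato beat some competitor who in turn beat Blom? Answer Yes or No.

Sato did not beat Blom directly.
Sato beat Orr, Dube, Pham, Rao. Of those, Dube beat Blom.

Yes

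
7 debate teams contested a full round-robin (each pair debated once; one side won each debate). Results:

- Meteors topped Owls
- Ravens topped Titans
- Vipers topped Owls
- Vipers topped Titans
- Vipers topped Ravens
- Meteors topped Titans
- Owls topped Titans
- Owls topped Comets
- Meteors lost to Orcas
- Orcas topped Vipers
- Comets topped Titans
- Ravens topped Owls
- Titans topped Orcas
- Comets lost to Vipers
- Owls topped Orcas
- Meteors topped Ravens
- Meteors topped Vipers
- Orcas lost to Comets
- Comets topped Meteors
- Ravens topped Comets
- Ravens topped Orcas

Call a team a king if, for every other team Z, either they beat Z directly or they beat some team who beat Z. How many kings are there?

Titans cannot reach Comets, Ravens, Owls in two steps.
Meteors reaches everyone (king).
Comets reaches everyone (king).
Ravens reaches everyone (king).
Orcas reaches everyone (king).
Owls cannot reach Ravens in two steps.
Vipers reaches everyone (king).
Kings: Meteors, Comets, Ravens, Orcas, Vipers — 5.

5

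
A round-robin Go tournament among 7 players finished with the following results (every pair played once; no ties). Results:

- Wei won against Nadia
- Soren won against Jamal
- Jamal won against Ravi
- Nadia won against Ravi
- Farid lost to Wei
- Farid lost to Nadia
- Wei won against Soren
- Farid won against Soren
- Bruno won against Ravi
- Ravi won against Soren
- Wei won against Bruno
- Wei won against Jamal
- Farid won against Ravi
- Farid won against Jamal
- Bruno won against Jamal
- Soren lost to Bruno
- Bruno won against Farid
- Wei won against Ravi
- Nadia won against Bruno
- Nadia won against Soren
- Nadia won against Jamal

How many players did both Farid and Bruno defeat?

3

Farid beat: Ravi, Jamal, Soren.
Bruno beat: Ravi, Farid, Jamal, Soren.
Both beat: Ravi, Jamal, Soren — 3.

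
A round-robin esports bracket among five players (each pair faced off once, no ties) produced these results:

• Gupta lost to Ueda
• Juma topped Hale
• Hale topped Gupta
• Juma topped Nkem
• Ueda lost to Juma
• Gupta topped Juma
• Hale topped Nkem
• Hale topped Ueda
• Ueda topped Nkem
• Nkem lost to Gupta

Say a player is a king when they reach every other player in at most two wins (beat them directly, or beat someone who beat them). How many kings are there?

3

Nkem cannot reach Ueda, Hale, Juma, Gupta in two steps.
Ueda cannot reach Hale in two steps.
Hale reaches everyone (king).
Juma reaches everyone (king).
Gupta reaches everyone (king).
Kings: Hale, Juma, Gupta — 3.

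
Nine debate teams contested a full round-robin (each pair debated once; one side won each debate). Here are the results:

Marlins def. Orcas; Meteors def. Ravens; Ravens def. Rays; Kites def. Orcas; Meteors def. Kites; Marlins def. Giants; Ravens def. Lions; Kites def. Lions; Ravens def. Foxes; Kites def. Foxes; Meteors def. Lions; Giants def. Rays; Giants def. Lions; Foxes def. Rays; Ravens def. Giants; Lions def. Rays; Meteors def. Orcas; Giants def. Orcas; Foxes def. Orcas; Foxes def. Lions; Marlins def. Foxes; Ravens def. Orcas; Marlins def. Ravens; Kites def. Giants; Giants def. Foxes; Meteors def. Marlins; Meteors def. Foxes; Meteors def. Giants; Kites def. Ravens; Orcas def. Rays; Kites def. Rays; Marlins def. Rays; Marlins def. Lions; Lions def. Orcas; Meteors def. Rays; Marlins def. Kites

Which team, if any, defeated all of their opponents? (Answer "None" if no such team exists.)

Meteors

Meteors has 8 wins out of 8 opponents — a perfect record.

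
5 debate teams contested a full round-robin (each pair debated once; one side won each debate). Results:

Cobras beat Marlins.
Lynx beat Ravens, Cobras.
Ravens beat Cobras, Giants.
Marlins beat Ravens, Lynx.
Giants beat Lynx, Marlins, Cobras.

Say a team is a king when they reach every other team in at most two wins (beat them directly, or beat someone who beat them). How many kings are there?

Marlins reaches everyone (king).
Lynx reaches everyone (king).
Cobras cannot reach Giants in two steps.
Ravens reaches everyone (king).
Giants reaches everyone (king).
Kings: Marlins, Lynx, Ravens, Giants — 4.

4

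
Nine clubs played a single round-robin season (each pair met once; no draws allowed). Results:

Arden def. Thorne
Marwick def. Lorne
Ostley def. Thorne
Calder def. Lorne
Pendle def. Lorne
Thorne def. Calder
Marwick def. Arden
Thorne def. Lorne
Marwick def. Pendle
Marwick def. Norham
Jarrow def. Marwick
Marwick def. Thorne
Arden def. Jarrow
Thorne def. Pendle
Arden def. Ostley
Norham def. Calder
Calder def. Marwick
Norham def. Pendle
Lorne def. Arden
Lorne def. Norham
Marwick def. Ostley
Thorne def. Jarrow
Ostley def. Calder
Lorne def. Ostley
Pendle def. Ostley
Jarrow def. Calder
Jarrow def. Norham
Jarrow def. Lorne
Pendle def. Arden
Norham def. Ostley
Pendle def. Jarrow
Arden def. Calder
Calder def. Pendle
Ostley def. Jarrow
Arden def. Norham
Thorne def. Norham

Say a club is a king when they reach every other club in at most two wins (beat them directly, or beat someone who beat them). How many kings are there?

Thorne reaches everyone (king).
Calder reaches everyone (king).
Pendle reaches everyone (king).
Ostley cannot reach Arden in two steps.
Norham reaches everyone (king).
Lorne cannot reach Marwick in two steps.
Jarrow reaches everyone (king).
Arden reaches everyone (king).
Marwick reaches everyone (king).
Kings: Thorne, Calder, Pendle, Norham, Jarrow, Arden, Marwick — 7.

7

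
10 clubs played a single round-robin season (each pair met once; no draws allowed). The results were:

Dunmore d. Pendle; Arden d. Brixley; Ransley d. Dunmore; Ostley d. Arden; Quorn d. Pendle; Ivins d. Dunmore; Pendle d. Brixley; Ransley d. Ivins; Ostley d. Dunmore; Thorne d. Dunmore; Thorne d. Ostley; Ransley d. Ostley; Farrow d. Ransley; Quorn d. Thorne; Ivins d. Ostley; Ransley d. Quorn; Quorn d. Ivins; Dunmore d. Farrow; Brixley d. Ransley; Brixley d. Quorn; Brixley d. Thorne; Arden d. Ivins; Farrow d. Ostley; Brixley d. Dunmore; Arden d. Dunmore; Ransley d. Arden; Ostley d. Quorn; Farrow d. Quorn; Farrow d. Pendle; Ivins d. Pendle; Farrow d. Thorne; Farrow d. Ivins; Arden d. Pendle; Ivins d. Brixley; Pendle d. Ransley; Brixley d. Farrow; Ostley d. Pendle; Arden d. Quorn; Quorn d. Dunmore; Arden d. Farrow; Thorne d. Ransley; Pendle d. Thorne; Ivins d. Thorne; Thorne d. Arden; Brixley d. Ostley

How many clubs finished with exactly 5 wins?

Win totals: Ransley 5, Ivins 5, Ostley 4, Arden 6, Farrow 6, Quorn 4, Dunmore 2, Brixley 6, Thorne 4, Pendle 3.
Exactly 5: Ransley, Ivins — 2 clubs.

2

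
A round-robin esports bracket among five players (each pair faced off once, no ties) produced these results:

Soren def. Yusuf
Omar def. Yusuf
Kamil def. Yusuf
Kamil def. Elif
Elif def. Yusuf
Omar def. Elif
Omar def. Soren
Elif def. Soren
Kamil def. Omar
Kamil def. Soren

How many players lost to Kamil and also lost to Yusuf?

0

Kamil beat: Omar, Yusuf, Soren, Elif.
Yusuf beat: no one.
No one was beaten by both.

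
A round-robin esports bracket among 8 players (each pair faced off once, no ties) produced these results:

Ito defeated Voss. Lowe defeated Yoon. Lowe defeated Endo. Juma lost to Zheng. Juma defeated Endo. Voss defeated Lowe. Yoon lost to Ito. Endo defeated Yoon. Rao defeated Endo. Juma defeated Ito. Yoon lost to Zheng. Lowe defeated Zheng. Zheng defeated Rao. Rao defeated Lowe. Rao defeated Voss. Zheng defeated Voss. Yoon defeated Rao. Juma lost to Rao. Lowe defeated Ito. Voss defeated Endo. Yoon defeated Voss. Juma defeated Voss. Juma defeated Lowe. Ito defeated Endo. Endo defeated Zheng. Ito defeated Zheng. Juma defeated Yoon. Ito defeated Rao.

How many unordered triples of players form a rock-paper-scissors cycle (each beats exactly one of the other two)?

Win totals: Rao 4, Yoon 2, Zheng 4, Lowe 4, Juma 5, Endo 2, Ito 5, Voss 2.
A player with w wins dominates both others in C(w,2) triples; summing gives 6 + 1 + 6 + 6 + 10 + 1 + 10 + 1 = 41 transitive triples.
Total triples C(8,3) = 56, so cyclic triples = 56 − 41 = 15.

15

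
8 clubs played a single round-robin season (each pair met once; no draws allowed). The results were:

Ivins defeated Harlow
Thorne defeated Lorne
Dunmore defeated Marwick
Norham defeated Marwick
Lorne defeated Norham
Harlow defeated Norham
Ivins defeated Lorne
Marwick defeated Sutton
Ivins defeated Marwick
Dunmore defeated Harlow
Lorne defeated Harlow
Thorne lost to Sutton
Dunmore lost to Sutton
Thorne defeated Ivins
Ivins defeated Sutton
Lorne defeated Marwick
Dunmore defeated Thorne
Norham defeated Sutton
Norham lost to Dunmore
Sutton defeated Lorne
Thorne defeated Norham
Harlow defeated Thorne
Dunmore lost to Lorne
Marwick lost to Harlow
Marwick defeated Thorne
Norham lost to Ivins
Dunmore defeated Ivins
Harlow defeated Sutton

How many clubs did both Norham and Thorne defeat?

Norham beat: Sutton, Marwick.
Thorne beat: Ivins, Lorne, Norham.
No one was beaten by both.

0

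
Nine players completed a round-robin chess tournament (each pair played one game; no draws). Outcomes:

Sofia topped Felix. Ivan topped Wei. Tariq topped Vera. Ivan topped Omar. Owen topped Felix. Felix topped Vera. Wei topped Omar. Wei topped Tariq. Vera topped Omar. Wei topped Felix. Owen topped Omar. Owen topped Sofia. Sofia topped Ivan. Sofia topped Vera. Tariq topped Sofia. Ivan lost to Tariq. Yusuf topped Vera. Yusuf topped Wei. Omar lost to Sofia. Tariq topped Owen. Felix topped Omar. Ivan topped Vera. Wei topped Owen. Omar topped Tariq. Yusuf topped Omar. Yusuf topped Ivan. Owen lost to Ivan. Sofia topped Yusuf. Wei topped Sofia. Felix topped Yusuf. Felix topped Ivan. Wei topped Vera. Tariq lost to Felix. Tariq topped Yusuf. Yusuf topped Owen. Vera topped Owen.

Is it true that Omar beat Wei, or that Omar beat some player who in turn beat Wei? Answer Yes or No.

No

Omar did not beat Wei directly.
Omar beat Tariq, but each of them lost to Wei. No two-step path.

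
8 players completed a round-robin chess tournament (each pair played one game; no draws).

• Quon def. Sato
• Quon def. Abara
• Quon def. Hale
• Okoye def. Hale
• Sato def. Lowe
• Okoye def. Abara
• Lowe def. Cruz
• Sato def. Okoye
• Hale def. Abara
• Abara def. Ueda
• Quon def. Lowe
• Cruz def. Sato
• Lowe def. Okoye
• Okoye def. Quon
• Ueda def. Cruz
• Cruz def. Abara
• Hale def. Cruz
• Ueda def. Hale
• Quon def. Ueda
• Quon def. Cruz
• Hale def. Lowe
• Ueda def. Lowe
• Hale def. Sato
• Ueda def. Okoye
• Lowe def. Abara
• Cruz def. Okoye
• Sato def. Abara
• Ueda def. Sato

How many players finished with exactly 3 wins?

Win totals: Abara 1, Okoye 3, Ueda 5, Lowe 3, Sato 3, Cruz 3, Quon 6, Hale 4.
Exactly 3: Okoye, Lowe, Sato, Cruz — 4 players.

4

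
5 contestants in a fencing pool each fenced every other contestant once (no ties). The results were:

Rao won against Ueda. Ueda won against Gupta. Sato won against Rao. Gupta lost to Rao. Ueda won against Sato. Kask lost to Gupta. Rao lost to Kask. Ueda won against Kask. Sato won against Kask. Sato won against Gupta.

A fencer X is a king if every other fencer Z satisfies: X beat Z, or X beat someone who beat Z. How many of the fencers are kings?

Kask cannot reach Sato in two steps.
Ueda reaches everyone (king).
Rao reaches everyone (king).
Sato reaches everyone (king).
Gupta cannot reach Ueda, Sato in two steps.
Kings: Ueda, Rao, Sato — 3.

3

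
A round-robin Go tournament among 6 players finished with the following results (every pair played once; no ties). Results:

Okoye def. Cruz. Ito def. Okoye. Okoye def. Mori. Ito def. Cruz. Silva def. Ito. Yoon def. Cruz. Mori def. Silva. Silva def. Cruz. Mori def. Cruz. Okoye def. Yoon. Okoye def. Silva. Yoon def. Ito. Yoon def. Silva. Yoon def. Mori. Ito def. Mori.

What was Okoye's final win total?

4

Okoye's results: beat Yoon, Cruz, Silva, Mori; lost to Ito.
That is 4 wins.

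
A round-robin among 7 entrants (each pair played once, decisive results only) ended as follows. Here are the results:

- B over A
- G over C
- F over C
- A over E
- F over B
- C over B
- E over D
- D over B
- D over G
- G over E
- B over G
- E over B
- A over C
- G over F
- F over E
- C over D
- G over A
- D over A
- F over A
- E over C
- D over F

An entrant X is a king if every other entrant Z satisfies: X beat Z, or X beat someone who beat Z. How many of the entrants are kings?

A cannot reach F, G in two steps.
B cannot reach D in two steps.
C cannot reach E in two steps.
D reaches everyone (king).
E reaches everyone (king).
F reaches everyone (king).
G reaches everyone (king).
Kings: D, E, F, G — 4.

4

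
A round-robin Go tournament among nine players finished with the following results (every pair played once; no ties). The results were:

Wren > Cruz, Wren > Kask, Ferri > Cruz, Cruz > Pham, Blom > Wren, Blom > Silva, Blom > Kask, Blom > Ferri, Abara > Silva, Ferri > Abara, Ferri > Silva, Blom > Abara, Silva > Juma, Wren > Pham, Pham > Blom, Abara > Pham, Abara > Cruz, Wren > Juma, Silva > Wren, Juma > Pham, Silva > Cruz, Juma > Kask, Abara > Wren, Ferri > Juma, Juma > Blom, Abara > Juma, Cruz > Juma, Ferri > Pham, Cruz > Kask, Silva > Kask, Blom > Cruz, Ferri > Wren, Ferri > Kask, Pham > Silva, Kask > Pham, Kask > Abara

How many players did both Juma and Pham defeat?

1

Juma beat: Kask, Blom, Pham.
Pham beat: Silva, Blom.
Both beat: Blom — 1.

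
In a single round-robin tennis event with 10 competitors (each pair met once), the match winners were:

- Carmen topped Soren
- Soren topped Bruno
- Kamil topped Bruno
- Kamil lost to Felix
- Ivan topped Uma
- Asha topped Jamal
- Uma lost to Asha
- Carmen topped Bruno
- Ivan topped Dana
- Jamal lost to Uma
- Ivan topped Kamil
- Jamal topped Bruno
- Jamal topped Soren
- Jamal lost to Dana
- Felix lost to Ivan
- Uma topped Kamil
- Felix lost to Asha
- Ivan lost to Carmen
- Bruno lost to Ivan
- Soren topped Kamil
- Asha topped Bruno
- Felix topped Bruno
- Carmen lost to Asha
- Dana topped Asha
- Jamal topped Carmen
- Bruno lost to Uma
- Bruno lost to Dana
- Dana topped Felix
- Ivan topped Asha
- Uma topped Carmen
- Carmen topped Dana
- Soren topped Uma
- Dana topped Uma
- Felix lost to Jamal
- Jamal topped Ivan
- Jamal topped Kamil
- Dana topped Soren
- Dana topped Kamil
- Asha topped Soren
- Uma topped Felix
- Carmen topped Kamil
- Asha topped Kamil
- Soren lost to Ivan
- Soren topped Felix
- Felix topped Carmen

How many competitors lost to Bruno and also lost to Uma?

0

Bruno beat: no one.
Uma beat: Kamil, Carmen, Bruno, Felix, Jamal.
No one was beaten by both.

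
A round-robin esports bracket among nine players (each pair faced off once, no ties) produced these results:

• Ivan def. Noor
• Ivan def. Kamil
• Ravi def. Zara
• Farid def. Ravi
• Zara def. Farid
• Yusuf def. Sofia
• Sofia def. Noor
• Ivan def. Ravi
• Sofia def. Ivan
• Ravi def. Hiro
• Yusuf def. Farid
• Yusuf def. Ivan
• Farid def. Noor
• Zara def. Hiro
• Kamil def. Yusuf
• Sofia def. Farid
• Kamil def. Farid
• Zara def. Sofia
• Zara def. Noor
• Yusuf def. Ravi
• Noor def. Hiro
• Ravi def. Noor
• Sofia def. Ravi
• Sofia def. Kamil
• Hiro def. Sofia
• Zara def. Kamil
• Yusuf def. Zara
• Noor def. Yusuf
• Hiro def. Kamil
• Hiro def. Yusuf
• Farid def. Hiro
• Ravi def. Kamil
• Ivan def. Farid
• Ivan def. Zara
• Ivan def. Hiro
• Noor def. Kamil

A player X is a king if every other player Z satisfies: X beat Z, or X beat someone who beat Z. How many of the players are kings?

7

Ivan reaches everyone (king).
Sofia reaches everyone (king).
Kamil reaches everyone (king).
Yusuf reaches everyone (king).
Ravi cannot reach Ivan in two steps.
Noor reaches everyone (king).
Farid cannot reach Ivan in two steps.
Hiro reaches everyone (king).
Zara reaches everyone (king).
Kings: Ivan, Sofia, Kamil, Yusuf, Noor, Hiro, Zara — 7.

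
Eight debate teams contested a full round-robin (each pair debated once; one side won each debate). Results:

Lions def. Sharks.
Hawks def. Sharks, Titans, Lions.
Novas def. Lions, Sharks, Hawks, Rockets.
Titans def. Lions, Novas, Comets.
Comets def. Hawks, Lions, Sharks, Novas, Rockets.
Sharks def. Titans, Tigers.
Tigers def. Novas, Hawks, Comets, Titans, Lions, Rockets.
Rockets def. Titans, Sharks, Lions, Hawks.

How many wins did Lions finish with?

Lions' results: beat Sharks; lost to Rockets, Comets, Novas, Tigers, Hawks, Titans.
That is 1 win.

1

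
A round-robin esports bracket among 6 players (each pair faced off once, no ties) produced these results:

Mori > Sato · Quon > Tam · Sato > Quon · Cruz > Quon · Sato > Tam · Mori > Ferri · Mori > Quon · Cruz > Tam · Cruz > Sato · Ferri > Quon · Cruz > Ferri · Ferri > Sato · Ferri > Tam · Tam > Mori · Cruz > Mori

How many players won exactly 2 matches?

Win totals: Quon 1, Tam 1, Ferri 3, Sato 2, Mori 3, Cruz 5.
Exactly 2: Sato — 1 player.

1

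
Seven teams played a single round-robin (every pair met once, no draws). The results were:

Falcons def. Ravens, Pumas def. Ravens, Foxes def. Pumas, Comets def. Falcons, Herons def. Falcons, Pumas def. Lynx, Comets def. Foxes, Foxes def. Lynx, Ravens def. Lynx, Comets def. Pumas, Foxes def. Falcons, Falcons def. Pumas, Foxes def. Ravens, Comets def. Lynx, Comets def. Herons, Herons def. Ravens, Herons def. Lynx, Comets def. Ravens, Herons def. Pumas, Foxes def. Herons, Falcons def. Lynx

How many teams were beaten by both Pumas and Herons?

Pumas beat: Lynx, Ravens.
Herons beat: Falcons, Lynx, Ravens, Pumas.
Both beat: Lynx, Ravens — 2.

2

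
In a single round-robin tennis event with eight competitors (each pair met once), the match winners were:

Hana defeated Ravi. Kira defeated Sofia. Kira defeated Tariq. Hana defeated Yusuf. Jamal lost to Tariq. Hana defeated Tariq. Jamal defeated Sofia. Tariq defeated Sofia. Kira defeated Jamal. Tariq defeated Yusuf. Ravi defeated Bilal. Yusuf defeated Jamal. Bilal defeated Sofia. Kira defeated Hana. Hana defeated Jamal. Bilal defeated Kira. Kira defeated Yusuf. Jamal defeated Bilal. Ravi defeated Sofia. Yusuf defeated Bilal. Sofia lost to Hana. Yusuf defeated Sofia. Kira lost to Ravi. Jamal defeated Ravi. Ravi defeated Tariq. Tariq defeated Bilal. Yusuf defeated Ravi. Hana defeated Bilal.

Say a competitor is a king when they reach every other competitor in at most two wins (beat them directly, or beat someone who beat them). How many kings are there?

Bilal cannot reach Ravi in two steps.
Kira reaches everyone (king).
Tariq cannot reach Hana in two steps.
Ravi reaches everyone (king).
Sofia cannot reach Bilal, Kira, Tariq, Ravi, Hana, Jamal, Yusuf in two steps.
Hana reaches everyone (king).
Jamal cannot reach Hana, Yusuf in two steps.
Yusuf cannot reach Hana in two steps.
Kings: Kira, Ravi, Hana — 3.

3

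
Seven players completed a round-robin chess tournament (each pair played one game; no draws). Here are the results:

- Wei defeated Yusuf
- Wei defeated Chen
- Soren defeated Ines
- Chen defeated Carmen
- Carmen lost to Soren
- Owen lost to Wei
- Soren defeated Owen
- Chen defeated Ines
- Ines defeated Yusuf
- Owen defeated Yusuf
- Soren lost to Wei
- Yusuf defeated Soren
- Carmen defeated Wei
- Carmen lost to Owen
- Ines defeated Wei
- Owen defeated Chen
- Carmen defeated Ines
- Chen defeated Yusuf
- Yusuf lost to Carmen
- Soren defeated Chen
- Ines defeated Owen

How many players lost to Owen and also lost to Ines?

1

Owen beat: Yusuf, Chen, Carmen.
Ines beat: Yusuf, Owen, Wei.
Both beat: Yusuf — 1.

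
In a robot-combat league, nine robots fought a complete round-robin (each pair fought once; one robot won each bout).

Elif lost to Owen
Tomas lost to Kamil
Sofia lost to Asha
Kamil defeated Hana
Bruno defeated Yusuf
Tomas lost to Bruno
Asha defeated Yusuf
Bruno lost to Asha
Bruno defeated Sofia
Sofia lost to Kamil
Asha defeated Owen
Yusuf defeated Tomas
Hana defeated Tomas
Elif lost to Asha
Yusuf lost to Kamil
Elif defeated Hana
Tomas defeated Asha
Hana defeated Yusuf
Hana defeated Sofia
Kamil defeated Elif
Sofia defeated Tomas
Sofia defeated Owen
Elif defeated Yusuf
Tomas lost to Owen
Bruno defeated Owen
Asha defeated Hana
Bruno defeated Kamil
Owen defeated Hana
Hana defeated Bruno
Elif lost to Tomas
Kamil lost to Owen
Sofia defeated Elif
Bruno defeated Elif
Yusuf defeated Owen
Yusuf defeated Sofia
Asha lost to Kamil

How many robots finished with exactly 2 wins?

Win totals: Owen 4, Asha 6, Hana 4, Sofia 3, Kamil 6, Elif 2, Tomas 2, Bruno 6, Yusuf 3.
Exactly 2: Elif, Tomas — 2 robots.

2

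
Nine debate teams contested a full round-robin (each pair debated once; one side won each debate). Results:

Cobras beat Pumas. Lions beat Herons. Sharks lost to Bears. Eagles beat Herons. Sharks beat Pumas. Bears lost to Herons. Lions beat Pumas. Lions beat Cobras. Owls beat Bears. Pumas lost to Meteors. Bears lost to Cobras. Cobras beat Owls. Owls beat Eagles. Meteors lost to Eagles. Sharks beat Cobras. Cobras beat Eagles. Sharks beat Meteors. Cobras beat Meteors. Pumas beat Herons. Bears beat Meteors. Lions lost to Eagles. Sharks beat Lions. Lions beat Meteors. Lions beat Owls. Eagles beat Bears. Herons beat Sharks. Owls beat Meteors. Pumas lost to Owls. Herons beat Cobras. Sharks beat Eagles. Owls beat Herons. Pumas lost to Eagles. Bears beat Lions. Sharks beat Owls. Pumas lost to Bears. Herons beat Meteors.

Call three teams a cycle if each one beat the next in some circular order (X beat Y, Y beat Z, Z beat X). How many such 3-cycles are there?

17

Win totals: Lions 5, Sharks 6, Cobras 5, Bears 4, Meteors 1, Pumas 1, Owls 5, Herons 4, Eagles 5.
A team with w wins dominates both others in C(w,2) triples; summing gives 10 + 15 + 10 + 6 + 0 + 0 + 10 + 6 + 10 = 67 transitive triples.
Total triples C(9,3) = 84, so cyclic triples = 84 − 67 = 17.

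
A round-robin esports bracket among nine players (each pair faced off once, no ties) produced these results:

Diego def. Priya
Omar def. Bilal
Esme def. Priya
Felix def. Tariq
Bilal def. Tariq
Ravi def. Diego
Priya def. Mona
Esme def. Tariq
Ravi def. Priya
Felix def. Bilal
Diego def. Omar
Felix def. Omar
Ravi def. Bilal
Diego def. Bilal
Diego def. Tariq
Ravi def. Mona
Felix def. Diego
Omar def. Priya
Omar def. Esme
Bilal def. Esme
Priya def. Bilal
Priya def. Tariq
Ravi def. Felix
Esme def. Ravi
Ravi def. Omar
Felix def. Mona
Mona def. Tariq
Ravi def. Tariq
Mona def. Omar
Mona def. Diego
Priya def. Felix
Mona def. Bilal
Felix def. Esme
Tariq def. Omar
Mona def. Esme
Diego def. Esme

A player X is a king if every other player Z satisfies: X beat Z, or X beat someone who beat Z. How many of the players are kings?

4

Bilal cannot reach Mona, Felix, Diego in two steps.
Mona cannot reach Felix in two steps.
Felix reaches everyone (king).
Ravi reaches everyone (king).
Tariq cannot reach Mona, Felix, Ravi, Diego in two steps.
Diego reaches everyone (king).
Omar cannot reach Diego in two steps.
Priya cannot reach Ravi in two steps.
Esme reaches everyone (king).
Kings: Felix, Ravi, Diego, Esme — 4.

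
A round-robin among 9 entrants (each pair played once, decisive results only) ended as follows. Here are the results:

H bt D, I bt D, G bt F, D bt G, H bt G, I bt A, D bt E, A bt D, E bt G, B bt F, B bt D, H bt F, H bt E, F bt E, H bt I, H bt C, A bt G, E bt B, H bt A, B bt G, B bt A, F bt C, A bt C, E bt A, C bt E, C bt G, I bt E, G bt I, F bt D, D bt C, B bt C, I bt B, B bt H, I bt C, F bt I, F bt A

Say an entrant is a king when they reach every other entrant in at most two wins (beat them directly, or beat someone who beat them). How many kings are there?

A cannot reach B, H in two steps.
B reaches everyone (king).
C cannot reach D, H in two steps.
D cannot reach H in two steps.
E reaches everyone (king).
F cannot reach H in two steps.
G cannot reach H in two steps.
H reaches everyone (king).
I reaches everyone (king).
Kings: B, E, H, I — 4.

4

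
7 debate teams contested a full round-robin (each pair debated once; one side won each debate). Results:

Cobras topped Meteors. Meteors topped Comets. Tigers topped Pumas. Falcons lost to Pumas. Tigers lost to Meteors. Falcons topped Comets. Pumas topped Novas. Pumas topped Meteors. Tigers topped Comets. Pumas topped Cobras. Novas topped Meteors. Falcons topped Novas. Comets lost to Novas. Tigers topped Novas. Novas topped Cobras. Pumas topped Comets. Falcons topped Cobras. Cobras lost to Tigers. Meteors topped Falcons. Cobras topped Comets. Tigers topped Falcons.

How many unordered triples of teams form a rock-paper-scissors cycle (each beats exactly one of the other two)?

Win totals: Novas 3, Pumas 5, Tigers 5, Cobras 2, Falcons 3, Comets 0, Meteors 3.
A team with w wins dominates both others in C(w,2) triples; summing gives 3 + 10 + 10 + 1 + 3 + 0 + 3 = 30 transitive triples.
Total triples C(7,3) = 35, so cyclic triples = 35 − 30 = 5.

5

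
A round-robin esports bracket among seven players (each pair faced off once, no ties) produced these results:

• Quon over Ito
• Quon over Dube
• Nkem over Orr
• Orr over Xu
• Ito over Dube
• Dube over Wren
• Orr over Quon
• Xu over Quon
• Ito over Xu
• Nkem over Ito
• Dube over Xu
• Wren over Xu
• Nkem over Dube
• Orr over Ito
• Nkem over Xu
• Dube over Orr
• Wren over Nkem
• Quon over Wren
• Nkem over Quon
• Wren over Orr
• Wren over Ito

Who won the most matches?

Nkem

Win totals: Dube 3, Nkem 5, Xu 1, Ito 2, Orr 3, Quon 3, Wren 4.
Nkem leads with 5 wins (next highest: 4).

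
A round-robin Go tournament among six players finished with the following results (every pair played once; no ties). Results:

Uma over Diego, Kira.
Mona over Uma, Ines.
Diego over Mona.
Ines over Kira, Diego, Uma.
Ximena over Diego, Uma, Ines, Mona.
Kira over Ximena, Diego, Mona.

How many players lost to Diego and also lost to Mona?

Diego beat: Mona.
Mona beat: Uma, Ines.
No one was beaten by both.

0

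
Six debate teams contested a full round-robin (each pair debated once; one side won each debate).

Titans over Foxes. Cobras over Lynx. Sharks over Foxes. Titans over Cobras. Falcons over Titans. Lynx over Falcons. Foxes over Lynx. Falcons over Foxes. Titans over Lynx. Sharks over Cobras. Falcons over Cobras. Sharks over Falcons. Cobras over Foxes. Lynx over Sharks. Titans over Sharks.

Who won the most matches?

Win totals: Sharks 3, Cobras 2, Foxes 1, Lynx 2, Falcons 3, Titans 4.
Titans leads with 4 wins (next highest: 3).

Titans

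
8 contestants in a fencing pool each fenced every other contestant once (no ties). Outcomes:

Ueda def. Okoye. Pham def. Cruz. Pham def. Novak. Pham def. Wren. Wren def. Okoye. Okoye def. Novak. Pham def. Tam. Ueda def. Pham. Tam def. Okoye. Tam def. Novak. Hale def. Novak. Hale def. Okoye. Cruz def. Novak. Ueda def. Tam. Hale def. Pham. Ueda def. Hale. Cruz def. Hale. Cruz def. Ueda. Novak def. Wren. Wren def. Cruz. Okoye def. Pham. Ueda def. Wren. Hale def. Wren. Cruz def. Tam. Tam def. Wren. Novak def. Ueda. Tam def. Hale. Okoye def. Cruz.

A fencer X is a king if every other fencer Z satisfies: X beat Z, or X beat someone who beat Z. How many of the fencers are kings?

Okoye reaches everyone (king).
Cruz reaches everyone (king).
Pham reaches everyone (king).
Wren reaches everyone (king).
Novak reaches everyone (king).
Hale reaches everyone (king).
Ueda reaches everyone (king).
Tam reaches everyone (king).
Kings: Okoye, Cruz, Pham, Wren, Novak, Hale, Ueda, Tam — 8.

8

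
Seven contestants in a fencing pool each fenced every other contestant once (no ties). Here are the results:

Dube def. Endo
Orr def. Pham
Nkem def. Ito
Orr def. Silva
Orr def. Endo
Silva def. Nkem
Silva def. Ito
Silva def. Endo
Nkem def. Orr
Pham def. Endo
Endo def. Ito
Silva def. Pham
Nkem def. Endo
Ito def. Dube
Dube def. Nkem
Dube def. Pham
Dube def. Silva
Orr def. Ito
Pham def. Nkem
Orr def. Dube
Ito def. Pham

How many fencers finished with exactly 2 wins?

2

Win totals: Silva 4, Ito 2, Pham 2, Nkem 3, Endo 1, Orr 5, Dube 4.
Exactly 2: Ito, Pham — 2 fencers.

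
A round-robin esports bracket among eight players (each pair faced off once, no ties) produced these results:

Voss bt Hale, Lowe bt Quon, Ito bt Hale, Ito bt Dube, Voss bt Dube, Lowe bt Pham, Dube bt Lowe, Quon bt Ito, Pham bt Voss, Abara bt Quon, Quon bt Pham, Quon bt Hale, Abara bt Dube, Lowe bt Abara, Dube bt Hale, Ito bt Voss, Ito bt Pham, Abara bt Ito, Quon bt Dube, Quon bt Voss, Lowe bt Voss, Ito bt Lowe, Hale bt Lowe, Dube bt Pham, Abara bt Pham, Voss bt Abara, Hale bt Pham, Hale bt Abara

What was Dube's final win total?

3

Dube's results: beat Pham, Hale, Lowe; lost to Voss, Ito, Abara, Quon.
That is 3 wins.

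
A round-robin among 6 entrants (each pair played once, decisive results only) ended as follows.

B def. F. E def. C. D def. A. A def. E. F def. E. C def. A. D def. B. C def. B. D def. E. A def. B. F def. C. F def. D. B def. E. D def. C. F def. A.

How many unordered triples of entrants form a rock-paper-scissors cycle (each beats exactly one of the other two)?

5

Win totals: A 2, B 2, C 2, D 4, E 1, F 4.
An entrant with w wins dominates both others in C(w,2) triples; summing gives 1 + 1 + 1 + 6 + 0 + 6 = 15 transitive triples.
Total triples C(6,3) = 20, so cyclic triples = 20 − 15 = 5.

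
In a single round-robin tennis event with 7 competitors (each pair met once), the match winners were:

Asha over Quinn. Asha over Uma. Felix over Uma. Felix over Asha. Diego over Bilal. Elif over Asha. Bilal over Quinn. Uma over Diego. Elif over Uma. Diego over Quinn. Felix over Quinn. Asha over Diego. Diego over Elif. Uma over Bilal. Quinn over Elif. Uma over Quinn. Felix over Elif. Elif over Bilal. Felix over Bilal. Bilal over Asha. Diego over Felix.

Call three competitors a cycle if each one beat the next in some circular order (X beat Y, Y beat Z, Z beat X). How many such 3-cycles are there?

9

Win totals: Asha 3, Elif 3, Felix 5, Uma 3, Bilal 2, Diego 4, Quinn 1.
A competitor with w wins dominates both others in C(w,2) triples; summing gives 3 + 3 + 10 + 3 + 1 + 6 + 0 = 26 transitive triples.
Total triples C(7,3) = 35, so cyclic triples = 35 − 26 = 9.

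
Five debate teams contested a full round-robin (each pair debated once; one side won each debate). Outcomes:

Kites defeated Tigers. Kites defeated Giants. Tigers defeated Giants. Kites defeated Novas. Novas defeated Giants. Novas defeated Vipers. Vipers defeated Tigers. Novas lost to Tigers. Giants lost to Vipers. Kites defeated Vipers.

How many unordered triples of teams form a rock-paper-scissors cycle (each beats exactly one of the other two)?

Win totals: Kites 4, Tigers 2, Vipers 2, Giants 0, Novas 2.
A team with w wins dominates both others in C(w,2) triples; summing gives 6 + 1 + 1 + 0 + 1 = 9 transitive triples.
Total triples C(5,3) = 10, so cyclic triples = 10 − 9 = 1.

1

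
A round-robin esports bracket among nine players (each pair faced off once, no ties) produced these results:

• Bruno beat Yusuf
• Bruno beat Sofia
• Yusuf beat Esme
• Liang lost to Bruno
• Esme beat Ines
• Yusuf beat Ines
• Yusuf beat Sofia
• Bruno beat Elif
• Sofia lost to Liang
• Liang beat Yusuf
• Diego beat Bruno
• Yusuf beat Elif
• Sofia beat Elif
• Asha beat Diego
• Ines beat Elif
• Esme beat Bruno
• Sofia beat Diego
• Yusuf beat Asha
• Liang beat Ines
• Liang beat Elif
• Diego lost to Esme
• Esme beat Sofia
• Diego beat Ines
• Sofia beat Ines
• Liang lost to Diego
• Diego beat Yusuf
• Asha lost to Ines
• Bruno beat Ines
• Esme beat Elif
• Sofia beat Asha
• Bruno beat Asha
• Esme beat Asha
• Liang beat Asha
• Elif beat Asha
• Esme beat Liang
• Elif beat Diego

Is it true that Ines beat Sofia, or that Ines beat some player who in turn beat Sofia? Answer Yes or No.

Ines did not beat Sofia directly.
Ines beat Asha, Elif, but each of them lost to Sofia. No two-step path.

No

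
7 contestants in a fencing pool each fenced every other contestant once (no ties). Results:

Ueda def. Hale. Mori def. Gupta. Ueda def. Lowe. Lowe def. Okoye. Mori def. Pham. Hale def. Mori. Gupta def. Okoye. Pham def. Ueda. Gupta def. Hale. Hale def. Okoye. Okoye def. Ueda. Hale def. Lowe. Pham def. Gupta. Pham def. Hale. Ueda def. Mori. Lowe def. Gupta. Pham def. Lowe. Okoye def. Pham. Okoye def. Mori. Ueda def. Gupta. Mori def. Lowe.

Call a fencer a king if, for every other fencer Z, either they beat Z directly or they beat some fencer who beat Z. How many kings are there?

Mori reaches everyone (king).
Lowe reaches everyone (king).
Pham reaches everyone (king).
Ueda reaches everyone (king).
Okoye reaches everyone (king).
Gupta reaches everyone (king).
Hale reaches everyone (king).
Kings: Mori, Lowe, Pham, Ueda, Okoye, Gupta, Hale — 7.

7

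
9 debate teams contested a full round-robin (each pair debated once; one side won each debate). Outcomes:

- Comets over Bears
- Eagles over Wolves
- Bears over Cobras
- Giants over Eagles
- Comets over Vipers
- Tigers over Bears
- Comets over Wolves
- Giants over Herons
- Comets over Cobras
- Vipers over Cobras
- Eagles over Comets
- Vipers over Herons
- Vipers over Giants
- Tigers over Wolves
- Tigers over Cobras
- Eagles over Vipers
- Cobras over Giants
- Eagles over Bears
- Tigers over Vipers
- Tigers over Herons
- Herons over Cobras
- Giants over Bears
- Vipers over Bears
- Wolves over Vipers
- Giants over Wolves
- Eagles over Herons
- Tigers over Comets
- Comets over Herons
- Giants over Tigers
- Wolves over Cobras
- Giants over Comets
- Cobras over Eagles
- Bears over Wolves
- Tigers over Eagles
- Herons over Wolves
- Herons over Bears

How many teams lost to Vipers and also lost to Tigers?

Vipers beat: Bears, Giants, Cobras, Herons.
Tigers beat: Bears, Comets, Eagles, Vipers, Wolves, Cobras, Herons.
Both beat: Bears, Cobras, Herons — 3.

3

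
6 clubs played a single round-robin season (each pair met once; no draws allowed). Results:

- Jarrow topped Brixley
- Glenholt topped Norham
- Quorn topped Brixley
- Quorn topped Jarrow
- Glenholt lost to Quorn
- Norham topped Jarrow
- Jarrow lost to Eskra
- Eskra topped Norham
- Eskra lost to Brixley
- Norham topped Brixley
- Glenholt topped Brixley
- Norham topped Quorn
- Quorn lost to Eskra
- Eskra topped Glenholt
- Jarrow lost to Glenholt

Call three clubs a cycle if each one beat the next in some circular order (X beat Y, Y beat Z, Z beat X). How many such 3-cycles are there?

5

Win totals: Norham 3, Glenholt 3, Brixley 1, Quorn 3, Eskra 4, Jarrow 1.
A club with w wins dominates both others in C(w,2) triples; summing gives 3 + 3 + 0 + 3 + 6 + 0 = 15 transitive triples.
Total triples C(6,3) = 20, so cyclic triples = 20 − 15 = 5.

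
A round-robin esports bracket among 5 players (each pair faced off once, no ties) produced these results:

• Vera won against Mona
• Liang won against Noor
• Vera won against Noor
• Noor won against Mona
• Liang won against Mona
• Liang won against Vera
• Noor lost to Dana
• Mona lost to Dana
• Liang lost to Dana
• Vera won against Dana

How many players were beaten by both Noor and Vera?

Noor beat: Mona.
Vera beat: Noor, Mona, Dana.
Both beat: Mona — 1.

1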